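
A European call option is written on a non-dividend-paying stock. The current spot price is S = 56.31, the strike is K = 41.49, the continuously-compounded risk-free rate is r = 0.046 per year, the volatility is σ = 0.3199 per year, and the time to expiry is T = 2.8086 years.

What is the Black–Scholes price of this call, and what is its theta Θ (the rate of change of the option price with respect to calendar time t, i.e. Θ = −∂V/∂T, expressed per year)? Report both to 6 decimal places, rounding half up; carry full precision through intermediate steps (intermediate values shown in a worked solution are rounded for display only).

price = 22.653834
Θ = -2.382885

σ√T = 0.3199·√2.8086 = 0.536117
d₁ = (ln(S/K) + (r+σ²/2)T) / (σ√T) = (ln(56.31/41.49) + (0.046+0.3199²/2)·2.8086) / 0.536117 = (0.305420 + 0.272906) / 0.536117 = 1.078731
d₂ = d₁ − σ√T = 1.078731 − 0.536117 = 0.542615
e^{−rT} = e^{−0.046·2.8086} = 0.878802
N(d₁) = 0.859646,  N(d₂) = 0.706303
Call price V = S·N(d₁) − K·e^{−rT}·N(d₂) = 48.406682 − 25.752848 = 22.653834
φ(d₁) = (1/√(2π))·e^{−d₁²/2} = 0.222959
Θ = −S·φ(d₁)·σ/(2√T) − r·K·e^{−rT}·N(d₂) = −1.198254 − 1.184631 = -2.382885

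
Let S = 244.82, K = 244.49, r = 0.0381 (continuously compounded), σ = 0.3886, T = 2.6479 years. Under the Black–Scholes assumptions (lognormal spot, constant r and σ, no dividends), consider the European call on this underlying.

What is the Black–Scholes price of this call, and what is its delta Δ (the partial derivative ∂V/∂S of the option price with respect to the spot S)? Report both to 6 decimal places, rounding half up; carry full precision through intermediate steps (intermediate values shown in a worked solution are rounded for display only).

price = 70.419122
Δ = 0.683620

σ√T = 0.3886·√2.6479 = 0.632344
d₁ = (ln(S/K) + (r+σ²/2)T) / (σ√T) = (ln(244.82/244.49) + (0.0381+0.3886²/2)·2.6479) / 0.632344 = (0.001349 + 0.300815) / 0.632344 = 0.477846
d₂ = d₁ − σ√T = 0.477846 − 0.632344 = -0.154498
e^{−rT} = e^{−0.0381·2.6479} = 0.904037
N(d₁) = 0.683620,  N(d₂) = 0.438609
Call price V = S·N(d₁) − K·e^{−rT}·N(d₂) = 167.363910 − 96.944788 = 70.419122
Δ = N(d₁) = 0.683620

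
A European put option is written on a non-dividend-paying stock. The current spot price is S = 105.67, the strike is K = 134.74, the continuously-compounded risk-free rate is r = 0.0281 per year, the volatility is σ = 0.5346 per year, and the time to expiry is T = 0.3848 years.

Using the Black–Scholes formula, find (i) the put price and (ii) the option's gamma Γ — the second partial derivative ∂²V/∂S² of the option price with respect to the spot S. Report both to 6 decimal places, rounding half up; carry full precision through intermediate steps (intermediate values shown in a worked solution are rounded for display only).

price = 33.198578
Γ = 0.009869

σ√T = 0.5346·√0.3848 = 0.331624
d₁ = (ln(S/K) + (r+σ²/2)T) / (σ√T) = (ln(105.67/134.74) + (0.0281+0.5346²/2)·0.3848) / 0.331624 = (-0.243026 + 0.065800) / 0.331624 = -0.534417
d₂ = d₁ − σ√T = -0.534417 − 0.331624 = -0.866041
e^{−rT} = e^{−0.0281·0.3848} = 0.989245
N(−d₁) = 0.703473,  N(−d₂) = 0.806766
Put price V = K·e^{−rT}·N(−d₂) − S·N(−d₁) = 107.534619 − 74.336041 = 33.198578
φ(d₁) = (1/√(2π))·e^{−d₁²/2} = 0.345854
Γ = φ(d₁) / (S·σ·√T) = 0.009869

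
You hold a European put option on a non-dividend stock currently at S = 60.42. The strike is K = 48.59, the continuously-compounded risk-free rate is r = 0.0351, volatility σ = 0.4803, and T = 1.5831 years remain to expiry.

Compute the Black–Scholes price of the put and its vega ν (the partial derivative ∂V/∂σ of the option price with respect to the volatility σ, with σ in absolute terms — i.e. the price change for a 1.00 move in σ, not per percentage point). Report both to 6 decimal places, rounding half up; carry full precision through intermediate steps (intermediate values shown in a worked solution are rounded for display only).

σ√T = 0.4803·√1.5831 = 0.604320
d₁ = (ln(S/K) + (r+σ²/2)T) / (σ√T) = (ln(60.42/48.59) + (0.0351+0.4803²/2)·1.5831) / 0.604320 = (0.217902 + 0.238168) / 0.604320 = 0.754684
d₂ = d₁ − σ√T = 0.754684 − 0.604320 = 0.150364
e^{−rT} = e^{−0.0351·1.5831} = 0.945949
N(−d₁) = 0.225219,  N(−d₂) = 0.440239
Put price V = K·e^{−rT}·N(−d₂) − S·N(−d₁) = 20.234975 − 13.607751 = 6.627224
φ(d₁) = (1/√(2π))·e^{−d₁²/2} = 0.300078
ν = S·φ(d₁)·√T = 22.812307

price = 6.627224
ν = 22.812307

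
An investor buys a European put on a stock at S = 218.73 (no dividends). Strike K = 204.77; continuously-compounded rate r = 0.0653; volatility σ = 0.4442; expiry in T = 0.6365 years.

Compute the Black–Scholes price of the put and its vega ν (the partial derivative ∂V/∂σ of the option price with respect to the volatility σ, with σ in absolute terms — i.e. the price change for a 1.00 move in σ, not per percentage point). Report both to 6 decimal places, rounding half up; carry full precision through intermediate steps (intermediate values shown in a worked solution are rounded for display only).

price = 19.364653
ν = 62.025053

σ√T = 0.4442·√0.6365 = 0.354387
d₁ = (ln(S/K) + (r+σ²/2)T) / (σ√T) = (ln(218.73/204.77) + (0.0653+0.4442²/2)·0.6365) / 0.354387 = (0.065951 + 0.104359) / 0.354387 = 0.480574
d₂ = d₁ − σ√T = 0.480574 − 0.354387 = 0.126187
e^{−rT} = e^{−0.0653·0.6365} = 0.959288
N(−d₁) = 0.315410,  N(−d₂) = 0.449792
Put price V = K·e^{−rT}·N(−d₂) − S·N(−d₁) = 88.354196 − 68.989543 = 19.364653
φ(d₁) = (1/√(2π))·e^{−d₁²/2} = 0.355435
ν = S·φ(d₁)·√T = 62.025053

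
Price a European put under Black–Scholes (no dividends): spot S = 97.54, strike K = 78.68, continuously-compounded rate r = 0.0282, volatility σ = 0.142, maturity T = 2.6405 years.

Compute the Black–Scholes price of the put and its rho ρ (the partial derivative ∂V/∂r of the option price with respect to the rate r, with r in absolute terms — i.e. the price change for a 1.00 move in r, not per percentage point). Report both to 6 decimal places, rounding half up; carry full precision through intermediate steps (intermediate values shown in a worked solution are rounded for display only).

price = 0.972722
ρ = -24.577434

σ√T = 0.142·√2.6405 = 0.230745
d₁ = (ln(S/K) + (r+σ²/2)T) / (σ√T) = (ln(97.54/78.68) + (0.0282+0.142²/2)·2.6405) / 0.230745 = (0.214874 + 0.101084) / 0.230745 = 1.369294
d₂ = d₁ − σ√T = 1.369294 − 0.230745 = 1.138550
e^{−rT} = e^{−0.0282·2.6405} = 0.928243
N(−d₁) = 0.085454,  N(−d₂) = 0.127445
Put price V = K·e^{−rT}·N(−d₂) − S·N(−d₁) = 9.307871 − 8.335149 = 0.972722
ρ = −K·T·e^{−rT}·N(−d₂) = -24.577434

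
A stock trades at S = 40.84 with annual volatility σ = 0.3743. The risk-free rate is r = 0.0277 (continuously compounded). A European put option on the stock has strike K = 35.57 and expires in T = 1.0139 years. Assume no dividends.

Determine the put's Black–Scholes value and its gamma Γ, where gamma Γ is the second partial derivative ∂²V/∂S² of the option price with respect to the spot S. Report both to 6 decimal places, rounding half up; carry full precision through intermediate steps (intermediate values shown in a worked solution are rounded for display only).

σ√T = 0.3743·√1.0139 = 0.376892
d₁ = (ln(S/K) + (r+σ²/2)T) / (σ√T) = (ln(40.84/35.57) + (0.0277+0.3743²/2)·1.0139) / 0.376892 = (0.138159 + 0.099109) / 0.376892 = 0.629539
d₂ = d₁ − σ√T = 0.629539 − 0.376892 = 0.252646
e^{−rT} = e^{−0.0277·1.0139} = 0.972306
N(−d₁) = 0.264498,  N(−d₂) = 0.400271
Put price V = K·e^{−rT}·N(−d₂) − S·N(−d₁) = 13.843329 − 10.802106 = 3.041223
φ(d₁) = (1/√(2π))·e^{−d₁²/2} = 0.327228
Γ = φ(d₁) / (S·σ·√T) = 0.021259

price = 3.041223
Γ = 0.021259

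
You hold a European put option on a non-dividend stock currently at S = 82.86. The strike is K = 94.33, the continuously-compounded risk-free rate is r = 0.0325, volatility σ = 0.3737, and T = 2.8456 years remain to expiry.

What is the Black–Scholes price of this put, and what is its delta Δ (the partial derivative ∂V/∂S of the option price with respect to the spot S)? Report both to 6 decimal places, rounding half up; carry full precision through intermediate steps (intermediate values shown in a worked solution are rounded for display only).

price = 22.490353
Δ = -0.398883

σ√T = 0.3737·√2.8456 = 0.630391
d₁ = (ln(S/K) + (r+σ²/2)T) / (σ√T) = (ln(82.86/94.33) + (0.0325+0.3737²/2)·2.8456) / 0.630391 = (-0.129647 + 0.291178) / 0.630391 = 0.256240
d₂ = d₁ − σ√T = 0.256240 − 0.630391 = -0.374151
e^{−rT} = e^{−0.0325·2.8456} = 0.911666
N(−d₁) = 0.398883,  N(−d₂) = 0.645854
Put price V = K·e^{−rT}·N(−d₂) − S·N(−d₁) = 55.541769 − 33.051416 = 22.490353
Δ = −N(−d₁) = -0.398883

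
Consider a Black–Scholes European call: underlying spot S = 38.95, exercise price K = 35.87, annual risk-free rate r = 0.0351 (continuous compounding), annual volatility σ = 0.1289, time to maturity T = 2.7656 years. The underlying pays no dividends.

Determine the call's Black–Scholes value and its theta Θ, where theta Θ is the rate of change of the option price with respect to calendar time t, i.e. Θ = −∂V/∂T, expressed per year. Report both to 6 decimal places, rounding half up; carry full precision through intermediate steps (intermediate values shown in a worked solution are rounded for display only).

price = 7.254365
Θ = -1.262253

σ√T = 0.1289·√2.7656 = 0.214362
d₁ = (ln(S/K) + (r+σ²/2)T) / (σ√T) = (ln(38.95/35.87) + (0.0351+0.1289²/2)·2.7656) / 0.214362 = (0.082377 + 0.120048) / 0.214362 = 0.944317
d₂ = d₁ − σ√T = 0.944317 − 0.214362 = 0.729955
e^{−rT} = e^{−0.0351·2.7656} = 0.907490
N(d₁) = 0.827496,  N(d₂) = 0.767291
Call price V = S·N(d₁) − K·e^{−rT}·N(d₂) = 32.230974 − 24.976609 = 7.254365
φ(d₁) = (1/√(2π))·e^{−d₁²/2} = 0.255430
Θ = −S·φ(d₁)·σ/(2√T) − r·K·e^{−rT}·N(d₂) = −0.385574 − 0.876679 = -1.262253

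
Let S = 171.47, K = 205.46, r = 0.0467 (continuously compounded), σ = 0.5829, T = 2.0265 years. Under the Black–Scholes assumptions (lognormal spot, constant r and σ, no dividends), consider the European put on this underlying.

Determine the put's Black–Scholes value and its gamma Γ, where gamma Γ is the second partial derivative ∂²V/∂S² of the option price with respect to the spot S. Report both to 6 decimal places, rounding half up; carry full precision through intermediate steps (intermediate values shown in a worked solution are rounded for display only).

price = 65.671435
Γ = 0.002671

σ√T = 0.5829·√2.0265 = 0.829788
d₁ = (ln(S/K) + (r+σ²/2)T) / (σ√T) = (ln(171.47/205.46) + (0.0467+0.5829²/2)·2.0265) / 0.829788 = (-0.180843 + 0.438912) / 0.829788 = 0.311006
d₂ = d₁ − σ√T = 0.311006 − 0.829788 = -0.518783
e^{−rT} = e^{−0.0467·2.0265} = 0.909703
N(−d₁) = 0.377898,  N(−d₂) = 0.698044
Put price V = K·e^{−rT}·N(−d₂) − S·N(−d₁) = 130.469631 − 64.798196 = 65.671435
φ(d₁) = (1/√(2π))·e^{−d₁²/2} = 0.380108
Γ = φ(d₁) / (S·σ·√T) = 0.002671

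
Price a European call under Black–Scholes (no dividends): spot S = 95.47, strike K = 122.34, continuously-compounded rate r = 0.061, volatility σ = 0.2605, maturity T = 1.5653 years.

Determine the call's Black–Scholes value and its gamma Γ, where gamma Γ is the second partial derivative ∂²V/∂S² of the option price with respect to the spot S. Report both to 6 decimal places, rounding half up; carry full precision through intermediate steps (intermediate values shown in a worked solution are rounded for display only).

σ√T = 0.2605·√1.5653 = 0.325917
d₁ = (ln(S/K) + (r+σ²/2)T) / (σ√T) = (ln(95.47/122.34) + (0.061+0.2605²/2)·1.5653) / 0.325917 = (-0.247992 + 0.148594) / 0.325917 = -0.304979
d₂ = d₁ − σ√T = -0.304979 − 0.325917 = -0.630896
e^{−rT} = e^{−0.061·1.5653} = 0.908934
N(d₁) = 0.380191,  N(d₂) = 0.264054
Call price V = S·N(d₁) − K·e^{−rT}·N(d₂) = 36.296826 − 29.362549 = 6.934277
φ(d₁) = (1/√(2π))·e^{−d₁²/2} = 0.380814
Γ = φ(d₁) / (S·σ·√T) = 0.012239

price = 6.934277
Γ = 0.012239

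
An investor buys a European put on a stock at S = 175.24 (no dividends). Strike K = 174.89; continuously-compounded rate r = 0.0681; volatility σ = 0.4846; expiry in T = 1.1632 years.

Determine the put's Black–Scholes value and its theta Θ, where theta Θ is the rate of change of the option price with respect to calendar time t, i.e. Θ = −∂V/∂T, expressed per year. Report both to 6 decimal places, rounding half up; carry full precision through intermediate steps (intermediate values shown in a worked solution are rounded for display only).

σ√T = 0.4846·√1.1632 = 0.522650
d₁ = (ln(S/K) + (r+σ²/2)T) / (σ√T) = (ln(175.24/174.89) + (0.0681+0.4846²/2)·1.1632) / 0.522650 = (0.001999 + 0.215795) / 0.522650 = 0.416712
d₂ = d₁ − σ√T = 0.416712 − 0.522650 = -0.105937
e^{−rT} = e^{−0.0681·1.1632} = 0.923842
N(−d₁) = 0.338444,  N(−d₂) = 0.542184
Put price V = K·e^{−rT}·N(−d₂) − S·N(−d₁) = 87.601085 − 59.309006 = 28.292078
φ(d₁) = (1/√(2π))·e^{−d₁²/2} = 0.365765
Θ = −S·φ(d₁)·σ/(2√T) + r·K·e^{−rT}·N(−d₂) = −14.399987 + 5.965634 = -8.434353

price = 28.292078
Θ = -8.434353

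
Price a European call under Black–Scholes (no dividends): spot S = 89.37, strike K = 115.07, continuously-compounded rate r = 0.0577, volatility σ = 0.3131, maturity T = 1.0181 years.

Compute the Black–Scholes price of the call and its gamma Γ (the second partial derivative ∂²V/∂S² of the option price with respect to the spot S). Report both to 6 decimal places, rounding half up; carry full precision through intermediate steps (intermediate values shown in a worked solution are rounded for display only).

price = 5.093455
Γ = 0.012734

σ√T = 0.3131·√1.0181 = 0.315921
d₁ = (ln(S/K) + (r+σ²/2)T) / (σ√T) = (ln(89.37/115.07) + (0.0577+0.3131²/2)·1.0181) / 0.315921 = (-0.252756 + 0.108647) / 0.315921 = -0.456153
d₂ = d₁ − σ√T = -0.456153 − 0.315921 = -0.772074
e^{−rT} = e^{−0.0577·1.0181} = 0.942948
N(d₁) = 0.324140,  N(d₂) = 0.220035
Call price V = S·N(d₁) − K·e^{−rT}·N(d₂) = 28.968392 − 23.874938 = 5.093455
φ(d₁) = (1/√(2π))·e^{−d₁²/2} = 0.359523
Γ = φ(d₁) / (S·σ·√T) = 0.012734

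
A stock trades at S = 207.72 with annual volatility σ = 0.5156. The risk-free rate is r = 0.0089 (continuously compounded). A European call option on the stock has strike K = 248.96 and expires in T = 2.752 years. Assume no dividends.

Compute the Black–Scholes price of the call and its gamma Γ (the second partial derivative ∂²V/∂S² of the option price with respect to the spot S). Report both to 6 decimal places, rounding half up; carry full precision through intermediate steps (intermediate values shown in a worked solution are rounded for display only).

σ√T = 0.5156·√2.752 = 0.855337
d₁ = (ln(S/K) + (r+σ²/2)T) / (σ√T) = (ln(207.72/248.96) + (0.0089+0.5156²/2)·2.752) / 0.855337 = (-0.181101 + 0.390293) / 0.855337 = 0.244573
d₂ = d₁ − σ√T = 0.244573 − 0.855337 = -0.610764
e^{−rT} = e^{−0.0089·2.752} = 0.975805
N(d₁) = 0.596606,  N(d₂) = 0.270678
Call price V = S·N(d₁) − K·e^{−rT}·N(d₂) = 123.927073 − 65.757502 = 58.169571
φ(d₁) = (1/√(2π))·e^{−d₁²/2} = 0.387187
Γ = φ(d₁) / (S·σ·√T) = 0.002179

price = 58.169571
Γ = 0.002179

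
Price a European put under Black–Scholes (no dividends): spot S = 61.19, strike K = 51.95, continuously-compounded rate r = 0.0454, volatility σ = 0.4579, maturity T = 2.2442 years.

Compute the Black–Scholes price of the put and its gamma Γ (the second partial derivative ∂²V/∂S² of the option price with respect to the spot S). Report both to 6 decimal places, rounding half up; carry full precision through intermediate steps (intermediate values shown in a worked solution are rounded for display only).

price = 8.396266
Γ = 0.007280

σ√T = 0.4579·√2.2442 = 0.685964
d₁ = (ln(S/K) + (r+σ²/2)T) / (σ√T) = (ln(61.19/51.95) + (0.0454+0.4579²/2)·2.2442) / 0.685964 = (0.163702 + 0.337160) / 0.685964 = 0.730158
d₂ = d₁ − σ√T = 0.730158 − 0.685964 = 0.044194
e^{−rT} = e^{−0.0454·2.2442} = 0.903132
N(−d₁) = 0.232647,  N(−d₂) = 0.482375
Put price V = K·e^{−rT}·N(−d₂) − S·N(−d₁) = 22.631925 − 14.235660 = 8.396266
φ(d₁) = (1/√(2π))·e^{−d₁²/2} = 0.305592
Γ = φ(d₁) / (S·σ·√T) = 0.007280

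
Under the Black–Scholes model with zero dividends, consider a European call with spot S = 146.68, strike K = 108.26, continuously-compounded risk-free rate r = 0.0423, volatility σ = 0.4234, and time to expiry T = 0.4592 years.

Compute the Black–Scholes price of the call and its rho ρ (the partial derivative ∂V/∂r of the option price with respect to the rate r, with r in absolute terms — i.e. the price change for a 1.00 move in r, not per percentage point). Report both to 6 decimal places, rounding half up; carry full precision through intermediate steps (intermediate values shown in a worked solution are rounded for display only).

price = 42.818836
ρ = 40.816626

σ√T = 0.4234·√0.4592 = 0.286914
d₁ = (ln(S/K) + (r+σ²/2)T) / (σ√T) = (ln(146.68/108.26) + (0.0423+0.4234²/2)·0.4592) / 0.286914 = (0.303718 + 0.060584) / 0.286914 = 1.269724
d₂ = d₁ − σ√T = 1.269724 − 0.286914 = 0.982810
e^{−rT} = e^{−0.0423·0.4592} = 0.980763
N(d₁) = 0.897908,  N(d₂) = 0.837149
Call price V = S·N(d₁) − K·e^{−rT}·N(d₂) = 131.705218 − 88.886381 = 42.818836
ρ = K·T·e^{−rT}·N(d₂) = 40.816626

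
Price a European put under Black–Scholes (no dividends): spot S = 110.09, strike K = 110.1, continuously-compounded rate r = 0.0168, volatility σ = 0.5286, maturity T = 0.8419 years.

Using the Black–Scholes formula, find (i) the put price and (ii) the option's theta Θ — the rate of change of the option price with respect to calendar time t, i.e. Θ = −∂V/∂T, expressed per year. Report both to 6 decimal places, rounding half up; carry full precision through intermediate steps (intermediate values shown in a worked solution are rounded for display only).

σ√T = 0.5286·√0.8419 = 0.485018
d₁ = (ln(S/K) + (r+σ²/2)T) / (σ√T) = (ln(110.09/110.1) + (0.0168+0.5286²/2)·0.8419) / 0.485018 = (-0.000091 + 0.131765) / 0.485018 = 0.271483
d₂ = d₁ − σ√T = 0.271483 − 0.485018 = -0.213534
e^{−rT} = e^{−0.0168·0.8419} = 0.985956
N(−d₁) = 0.393010,  N(−d₂) = 0.584545
Put price V = K·e^{−rT}·N(−d₂) − S·N(−d₁) = 63.454521 − 43.266441 = 20.188080
φ(d₁) = (1/√(2π))·e^{−d₁²/2} = 0.384508
Θ = −S·φ(d₁)·σ/(2√T) + r·K·e^{−rT}·N(−d₂) = −12.193276 + 1.066036 = -11.127241

price = 20.188080
Θ = -11.127241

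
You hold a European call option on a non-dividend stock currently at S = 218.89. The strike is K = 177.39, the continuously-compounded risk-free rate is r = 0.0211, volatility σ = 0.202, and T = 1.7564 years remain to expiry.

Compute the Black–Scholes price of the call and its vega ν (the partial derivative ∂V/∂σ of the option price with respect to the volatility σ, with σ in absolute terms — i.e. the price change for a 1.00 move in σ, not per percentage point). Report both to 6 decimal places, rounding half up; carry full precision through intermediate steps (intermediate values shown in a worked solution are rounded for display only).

price = 52.905050
ν = 66.159582

σ√T = 0.202·√1.7564 = 0.267709
d₁ = (ln(S/K) + (r+σ²/2)T) / (σ√T) = (ln(218.89/177.39) + (0.0211+0.202²/2)·1.7564) / 0.267709 = (0.210219 + 0.072894) / 0.267709 = 1.057539
d₂ = d₁ − σ√T = 1.057539 − 0.267709 = 0.789830
e^{−rT} = e^{−0.0211·1.7564} = 0.963618
N(d₁) = 0.854867,  N(d₂) = 0.785186
Call price V = S·N(d₁) − K·e^{−rT}·N(d₂) = 187.121866 − 134.216816 = 52.905050
φ(d₁) = (1/√(2π))·e^{−d₁²/2} = 0.228063
ν = S·φ(d₁)·√T = 66.159582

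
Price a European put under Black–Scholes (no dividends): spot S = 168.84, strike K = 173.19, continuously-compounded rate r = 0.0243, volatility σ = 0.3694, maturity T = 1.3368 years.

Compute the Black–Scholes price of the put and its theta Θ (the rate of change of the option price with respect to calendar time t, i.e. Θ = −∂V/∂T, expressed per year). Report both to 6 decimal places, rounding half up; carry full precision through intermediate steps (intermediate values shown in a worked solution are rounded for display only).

σ√T = 0.3694·√1.3368 = 0.427101
d₁ = (ln(S/K) + (r+σ²/2)T) / (σ√T) = (ln(168.84/173.19) + (0.0243+0.3694²/2)·1.3368) / 0.427101 = (-0.025438 + 0.123692) / 0.427101 = 0.230049
d₂ = d₁ − σ√T = 0.230049 − 0.427101 = -0.197052
e^{−rT} = e^{−0.0243·1.3368} = 0.968038
N(−d₁) = 0.409027,  N(−d₂) = 0.578106
Put price V = K·e^{−rT}·N(−d₂) − S·N(−d₁) = 96.922127 − 69.060111 = 27.862017
φ(d₁) = (1/√(2π))·e^{−d₁²/2} = 0.388524
Θ = −S·φ(d₁)·σ/(2√T) + r·K·e^{−rT}·N(−d₂) = −10.479176 + 2.355208 = -8.123968

price = 27.862017
Θ = -8.123968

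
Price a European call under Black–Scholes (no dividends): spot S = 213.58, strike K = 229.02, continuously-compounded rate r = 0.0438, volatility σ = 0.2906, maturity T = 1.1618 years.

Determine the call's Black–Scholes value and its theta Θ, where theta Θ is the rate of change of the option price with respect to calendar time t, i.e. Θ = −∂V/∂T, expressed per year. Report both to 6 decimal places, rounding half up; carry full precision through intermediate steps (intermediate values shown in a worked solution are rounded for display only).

σ√T = 0.2906·√1.1618 = 0.313229
d₁ = (ln(S/K) + (r+σ²/2)T) / (σ√T) = (ln(213.58/229.02) + (0.0438+0.2906²/2)·1.1618) / 0.313229 = (-0.069798 + 0.099943) / 0.313229 = 0.096240
d₂ = d₁ − σ√T = 0.096240 − 0.313229 = -0.216989
e^{−rT} = e^{−0.0438·1.1618} = 0.950386
N(d₁) = 0.538335,  N(d₂) = 0.414109
Call price V = S·N(d₁) − K·e^{−rT}·N(d₂) = 114.977570 − 90.133809 = 24.843761
φ(d₁) = (1/√(2π))·e^{−d₁²/2} = 0.397099
Θ = −S·φ(d₁)·σ/(2√T) − r·K·e^{−rT}·N(d₂) = −11.432977 − 3.947861 = -15.380838

price = 24.843761
Θ = -15.380838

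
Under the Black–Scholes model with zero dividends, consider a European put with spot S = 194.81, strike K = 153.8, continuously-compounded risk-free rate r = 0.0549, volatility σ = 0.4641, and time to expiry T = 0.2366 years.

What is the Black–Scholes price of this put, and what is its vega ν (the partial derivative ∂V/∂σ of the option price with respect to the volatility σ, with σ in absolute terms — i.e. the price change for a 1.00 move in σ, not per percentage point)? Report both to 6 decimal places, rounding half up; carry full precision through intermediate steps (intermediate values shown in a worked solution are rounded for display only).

σ√T = 0.4641·√0.2366 = 0.225745
d₁ = (ln(S/K) + (r+σ²/2)T) / (σ√T) = (ln(194.81/153.8) + (0.0549+0.4641²/2)·0.2366) / 0.225745 = (0.236372 + 0.038470) / 0.225745 = 1.217484
d₂ = d₁ − σ√T = 1.217484 − 0.225745 = 0.991739
e^{−rT} = e^{−0.0549·0.2366} = 0.987095
N(−d₁) = 0.111710,  N(−d₂) = 0.160662
Put price V = K·e^{−rT}·N(−d₂) − S·N(−d₁) = 24.390996 − 21.762225 = 2.628771
φ(d₁) = (1/√(2π))·e^{−d₁²/2} = 0.190125
ν = S·φ(d₁)·√T = 18.015995

price = 2.628771
ν = 18.015995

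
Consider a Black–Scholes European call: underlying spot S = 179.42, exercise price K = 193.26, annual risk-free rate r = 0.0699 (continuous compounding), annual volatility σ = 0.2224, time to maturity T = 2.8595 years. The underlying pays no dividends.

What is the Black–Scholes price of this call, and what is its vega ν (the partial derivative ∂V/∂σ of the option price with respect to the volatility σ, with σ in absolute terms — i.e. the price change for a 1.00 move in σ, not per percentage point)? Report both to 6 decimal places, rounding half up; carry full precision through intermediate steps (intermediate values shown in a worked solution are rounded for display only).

σ√T = 0.2224·√2.8595 = 0.376080
d₁ = (ln(S/K) + (r+σ²/2)T) / (σ√T) = (ln(179.42/193.26) + (0.0699+0.2224²/2)·2.8595) / 0.376080 = (-0.074307 + 0.270597) / 0.376080 = 0.521937
d₂ = d₁ − σ√T = 0.521937 − 0.376080 = 0.145858
e^{−rT} = e^{−0.0699·2.8595} = 0.818830
N(d₁) = 0.699143,  N(d₂) = 0.557983
Call price V = S·N(d₁) − K·e^{−rT}·N(d₂) = 125.440238 − 88.299179 = 37.141059
φ(d₁) = (1/√(2π))·e^{−d₁²/2} = 0.348141
ν = S·φ(d₁)·√T = 105.626049

price = 37.141059
ν = 105.626049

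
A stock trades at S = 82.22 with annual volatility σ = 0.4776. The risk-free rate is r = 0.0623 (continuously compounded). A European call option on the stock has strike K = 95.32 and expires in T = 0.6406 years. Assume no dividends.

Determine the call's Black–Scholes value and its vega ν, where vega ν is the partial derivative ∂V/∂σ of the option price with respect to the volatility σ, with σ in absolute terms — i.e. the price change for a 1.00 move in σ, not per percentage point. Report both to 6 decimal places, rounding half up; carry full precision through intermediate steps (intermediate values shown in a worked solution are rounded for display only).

σ√T = 0.4776·√0.6406 = 0.382259
d₁ = (ln(S/K) + (r+σ²/2)T) / (σ√T) = (ln(82.22/95.32) + (0.0623+0.4776²/2)·0.6406) / 0.382259 = (-0.147841 + 0.112970) / 0.382259 = -0.091223
d₂ = d₁ − σ√T = -0.091223 − 0.382259 = -0.473482
e^{−rT} = e^{−0.0623·0.6406} = 0.960877
N(d₁) = 0.463658,  N(d₂) = 0.317935
Call price V = S·N(d₁) − K·e^{−rT}·N(d₂) = 38.121946 − 29.119883 = 9.002063
φ(d₁) = (1/√(2π))·e^{−d₁²/2} = 0.397286
ν = S·φ(d₁)·√T = 26.144118

price = 9.002063
ν = 26.144118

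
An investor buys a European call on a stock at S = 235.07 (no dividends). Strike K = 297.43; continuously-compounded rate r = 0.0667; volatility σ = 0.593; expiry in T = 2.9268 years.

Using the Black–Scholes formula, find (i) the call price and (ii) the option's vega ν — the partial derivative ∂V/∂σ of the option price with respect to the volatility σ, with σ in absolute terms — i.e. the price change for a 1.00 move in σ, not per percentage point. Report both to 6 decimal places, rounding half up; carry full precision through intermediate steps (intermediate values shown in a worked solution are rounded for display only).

σ√T = 0.593·√2.9268 = 1.014498
d₁ = (ln(S/K) + (r+σ²/2)T) / (σ√T) = (ln(235.07/297.43) + (0.0667+0.593²/2)·2.9268) / 1.014498 = (-0.235296 + 0.709821) / 1.014498 = 0.467744
d₂ = d₁ − σ√T = 0.467744 − 1.014498 = -0.546754
e^{−rT} = e^{−0.0667·2.9268} = 0.822656
N(d₁) = 0.680016,  N(d₂) = 0.292274
Call price V = S·N(d₁) − K·e^{−rT}·N(d₂) = 159.851381 − 71.514271 = 88.337109
φ(d₁) = (1/√(2π))·e^{−d₁²/2} = 0.357603
ν = S·φ(d₁)·√T = 143.812092

price = 88.337109
ν = 143.812092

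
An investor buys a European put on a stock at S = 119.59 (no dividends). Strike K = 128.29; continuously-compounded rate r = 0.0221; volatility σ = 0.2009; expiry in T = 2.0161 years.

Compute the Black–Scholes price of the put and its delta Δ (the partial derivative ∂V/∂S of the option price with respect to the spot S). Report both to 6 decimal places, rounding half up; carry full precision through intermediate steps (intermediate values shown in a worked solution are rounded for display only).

price = 15.349698
Δ = -0.479007

σ√T = 0.2009·√2.0161 = 0.285257
d₁ = (ln(S/K) + (r+σ²/2)T) / (σ√T) = (ln(119.59/128.29) + (0.0221+0.2009²/2)·2.0161) / 0.285257 = (-0.070224 + 0.085242) / 0.285257 = 0.052645
d₂ = d₁ − σ√T = 0.052645 − 0.285257 = -0.232611
e^{−rT} = e^{−0.0221·2.0161} = 0.956422
N(−d₁) = 0.479007,  N(−d₂) = 0.591968
Put price V = K·e^{−rT}·N(−d₂) − S·N(−d₁) = 72.634177 − 57.284479 = 15.349698
Δ = −N(−d₁) = -0.479007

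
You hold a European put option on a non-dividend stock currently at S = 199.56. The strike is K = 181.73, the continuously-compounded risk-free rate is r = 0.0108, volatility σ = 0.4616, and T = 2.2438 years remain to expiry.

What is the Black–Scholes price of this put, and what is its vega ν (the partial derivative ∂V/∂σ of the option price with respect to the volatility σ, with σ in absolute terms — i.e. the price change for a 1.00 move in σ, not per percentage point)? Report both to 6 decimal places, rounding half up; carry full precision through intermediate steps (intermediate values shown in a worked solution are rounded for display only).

σ√T = 0.4616·√2.2438 = 0.691445
d₁ = (ln(S/K) + (r+σ²/2)T) / (σ√T) = (ln(199.56/181.73) + (0.0108+0.4616²/2)·2.2438) / 0.691445 = (0.093593 + 0.263281) / 0.691445 = 0.516128
d₂ = d₁ − σ√T = 0.516128 − 0.691445 = -0.175317
e^{−rT} = e^{−0.0108·2.2438} = 0.976058
N(−d₁) = 0.302883,  N(−d₂) = 0.569585
Put price V = K·e^{−rT}·N(−d₂) − S·N(−d₁) = 101.032434 − 60.443238 = 40.589196
φ(d₁) = (1/√(2π))·e^{−d₁²/2} = 0.349192
ν = S·φ(d₁)·√T = 104.383104

price = 40.589196
ν = 104.383104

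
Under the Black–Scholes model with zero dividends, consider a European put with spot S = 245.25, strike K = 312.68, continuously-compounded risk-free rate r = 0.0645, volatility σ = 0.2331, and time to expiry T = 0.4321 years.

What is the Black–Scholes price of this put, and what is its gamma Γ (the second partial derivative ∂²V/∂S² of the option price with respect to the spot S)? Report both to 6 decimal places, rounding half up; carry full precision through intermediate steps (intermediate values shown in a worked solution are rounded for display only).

price = 60.355670
Γ = 0.004403

σ√T = 0.2331·√0.4321 = 0.153227
d₁ = (ln(S/K) + (r+σ²/2)T) / (σ√T) = (ln(245.25/312.68) + (0.0645+0.2331²/2)·0.4321) / 0.153227 = (-0.242902 + 0.039610) / 0.153227 = -1.326744
d₂ = d₁ − σ√T = -1.326744 − 0.153227 = -1.479970
e^{−rT} = e^{−0.0645·0.4321} = 0.972514
N(−d₁) = 0.907703,  N(−d₂) = 0.930559
Put price V = K·e^{−rT}·N(−d₂) − S·N(−d₁) = 282.969896 − 222.614226 = 60.355670
φ(d₁) = (1/√(2π))·e^{−d₁²/2} = 0.165454
Γ = φ(d₁) / (S·σ·√T) = 0.004403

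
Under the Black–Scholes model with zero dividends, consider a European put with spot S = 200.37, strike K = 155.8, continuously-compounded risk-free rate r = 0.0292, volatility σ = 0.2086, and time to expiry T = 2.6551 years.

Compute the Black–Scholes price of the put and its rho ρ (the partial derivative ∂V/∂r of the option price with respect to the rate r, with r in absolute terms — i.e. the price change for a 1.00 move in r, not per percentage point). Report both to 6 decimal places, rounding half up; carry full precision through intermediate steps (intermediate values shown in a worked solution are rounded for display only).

price = 5.065042
ρ = -81.284729

σ√T = 0.2086·√2.6551 = 0.339903
d₁ = (ln(S/K) + (r+σ²/2)T) / (σ√T) = (ln(200.37/155.8) + (0.0292+0.2086²/2)·2.6551) / 0.339903 = (0.251593 + 0.135296) / 0.339903 = 1.138232
d₂ = d₁ − σ√T = 1.138232 − 0.339903 = 0.798330
e^{−rT} = e^{−0.0292·2.6551} = 0.925400
N(−d₁) = 0.127512,  N(−d₂) = 0.212340
Put price V = K·e^{−rT}·N(−d₂) − S·N(−d₁) = 30.614564 − 25.549522 = 5.065042
ρ = −K·T·e^{−rT}·N(−d₂) = -81.284729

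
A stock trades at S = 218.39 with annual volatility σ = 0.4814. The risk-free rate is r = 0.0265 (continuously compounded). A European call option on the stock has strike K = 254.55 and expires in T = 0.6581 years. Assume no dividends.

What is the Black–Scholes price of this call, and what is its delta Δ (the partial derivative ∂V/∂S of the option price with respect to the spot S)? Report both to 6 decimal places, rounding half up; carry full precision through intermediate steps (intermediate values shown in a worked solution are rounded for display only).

price = 22.527125
Δ = 0.439433

σ√T = 0.4814·√0.6581 = 0.390528
d₁ = (ln(S/K) + (r+σ²/2)T) / (σ√T) = (ln(218.39/254.55) + (0.0265+0.4814²/2)·0.6581) / 0.390528 = (-0.153215 + 0.093696) / 0.390528 = -0.152407
d₂ = d₁ − σ√T = -0.152407 − 0.390528 = -0.542935
e^{−rT} = e^{−0.0265·0.6581} = 0.982712
N(d₁) = 0.439433,  N(d₂) = 0.293587
Call price V = S·N(d₁) − K·e^{−rT}·N(d₂) = 95.967769 − 73.440644 = 22.527125
Δ = N(d₁) = 0.439433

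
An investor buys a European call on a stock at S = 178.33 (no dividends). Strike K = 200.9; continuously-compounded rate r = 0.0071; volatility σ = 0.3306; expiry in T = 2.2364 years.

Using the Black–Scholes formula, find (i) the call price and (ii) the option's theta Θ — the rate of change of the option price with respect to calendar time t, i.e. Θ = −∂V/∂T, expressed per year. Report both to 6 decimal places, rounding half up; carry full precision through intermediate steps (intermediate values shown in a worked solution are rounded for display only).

price = 27.791399
Θ = -8.313125

σ√T = 0.3306·√2.2364 = 0.494399
d₁ = (ln(S/K) + (r+σ²/2)T) / (σ√T) = (ln(178.33/200.9) + (0.0071+0.3306²/2)·2.2364) / 0.494399 = (-0.119172 + 0.138094) / 0.494399 = 0.038273
d₂ = d₁ − σ√T = 0.038273 − 0.494399 = -0.456126
e^{−rT} = e^{−0.0071·2.2364} = 0.984247
N(d₁) = 0.515265,  N(d₂) = 0.324150
Call price V = S·N(d₁) − K·e^{−rT}·N(d₂) = 91.887205 − 64.095806 = 27.791399
φ(d₁) = (1/√(2π))·e^{−d₁²/2} = 0.398650
Θ = −S·φ(d₁)·σ/(2√T) − r·K·e^{−rT}·N(d₂) = −7.858045 − 0.455080 = -8.313125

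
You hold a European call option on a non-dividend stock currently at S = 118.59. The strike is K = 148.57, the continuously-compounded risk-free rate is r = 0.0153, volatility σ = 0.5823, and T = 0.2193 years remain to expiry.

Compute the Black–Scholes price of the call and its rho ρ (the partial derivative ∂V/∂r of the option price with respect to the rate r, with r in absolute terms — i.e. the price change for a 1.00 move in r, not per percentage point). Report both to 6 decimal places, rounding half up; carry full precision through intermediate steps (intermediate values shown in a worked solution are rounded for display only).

price = 4.212567
ρ = 5.549906

σ√T = 0.5823·√0.2193 = 0.272688
d₁ = (ln(S/K) + (r+σ²/2)T) / (σ√T) = (ln(118.59/148.57) + (0.0153+0.5823²/2)·0.2193) / 0.272688 = (-0.225384 + 0.040535) / 0.272688 = -0.677879
d₂ = d₁ − σ√T = -0.677879 − 0.272688 = -0.950567
e^{−rT} = e^{−0.0153·0.2193} = 0.996650
N(d₁) = 0.248924,  N(d₂) = 0.170912
Call price V = S·N(d₁) − K·e^{−rT}·N(d₂) = 29.519938 − 25.307371 = 4.212567
ρ = K·T·e^{−rT}·N(d₂) = 5.549906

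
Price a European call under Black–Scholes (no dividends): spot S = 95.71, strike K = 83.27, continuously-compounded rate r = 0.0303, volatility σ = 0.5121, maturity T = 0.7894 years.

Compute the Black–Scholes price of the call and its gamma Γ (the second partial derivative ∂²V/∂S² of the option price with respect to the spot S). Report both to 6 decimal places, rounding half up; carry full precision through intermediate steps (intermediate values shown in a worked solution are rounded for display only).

σ√T = 0.5121·√0.7894 = 0.454992
d₁ = (ln(S/K) + (r+σ²/2)T) / (σ√T) = (ln(95.71/83.27) + (0.0303+0.5121²/2)·0.7894) / 0.454992 = (0.139234 + 0.127427) / 0.454992 = 0.586081
d₂ = d₁ − σ√T = 0.586081 − 0.454992 = 0.131089
e^{−rT} = e^{−0.0303·0.7894} = 0.976365
N(d₁) = 0.721089,  N(d₂) = 0.552148
Call price V = S·N(d₁) − K·e^{−rT}·N(d₂) = 69.015473 − 44.890666 = 24.124807
φ(d₁) = (1/√(2π))·e^{−d₁²/2} = 0.335987
Γ = φ(d₁) / (S·σ·√T) = 0.007715

price = 24.124807
Γ = 0.007715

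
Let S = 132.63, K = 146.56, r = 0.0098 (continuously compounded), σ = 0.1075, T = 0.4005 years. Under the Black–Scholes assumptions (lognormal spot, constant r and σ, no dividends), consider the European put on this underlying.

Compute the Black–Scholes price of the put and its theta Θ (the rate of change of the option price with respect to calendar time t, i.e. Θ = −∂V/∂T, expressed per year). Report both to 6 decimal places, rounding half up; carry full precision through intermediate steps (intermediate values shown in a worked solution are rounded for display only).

σ√T = 0.1075·√0.4005 = 0.068031
d₁ = (ln(S/K) + (r+σ²/2)T) / (σ√T) = (ln(132.63/146.56) + (0.0098+0.1075²/2)·0.4005) / 0.068031 = (-0.099872 + 0.006239) / 0.068031 = -1.376313
d₂ = d₁ − σ√T = -1.376313 − 0.068031 = -1.444344
e^{−rT} = e^{−0.0098·0.4005} = 0.996083
N(−d₁) = 0.915638,  N(−d₂) = 0.925679
Put price V = K·e^{−rT}·N(−d₂) − S·N(−d₁) = 135.136068 − 121.441017 = 13.695050
φ(d₁) = (1/√(2π))·e^{−d₁²/2} = 0.154733
Θ = −S·φ(d₁)·σ/(2√T) + r·K·e^{−rT}·N(−d₂) = −1.743013 + 1.324333 = -0.418680

price = 13.695050
Θ = -0.418680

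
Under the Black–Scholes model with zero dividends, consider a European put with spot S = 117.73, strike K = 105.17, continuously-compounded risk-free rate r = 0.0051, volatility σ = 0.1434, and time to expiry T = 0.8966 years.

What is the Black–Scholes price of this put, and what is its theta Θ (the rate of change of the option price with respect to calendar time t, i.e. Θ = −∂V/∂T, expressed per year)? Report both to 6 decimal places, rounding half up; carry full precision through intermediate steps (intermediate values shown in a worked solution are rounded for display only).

σ√T = 0.1434·√0.8966 = 0.135784
d₁ = (ln(S/K) + (r+σ²/2)T) / (σ√T) = (ln(117.73/105.17) + (0.0051+0.1434²/2)·0.8966) / 0.135784 = (0.112816 + 0.013791) / 0.135784 = 0.932415
d₂ = d₁ − σ√T = 0.932415 − 0.135784 = 0.796632
e^{−rT} = e^{−0.0051·0.8966} = 0.995438
N(−d₁) = 0.175561,  N(−d₂) = 0.212833
Put price V = K·e^{−rT}·N(−d₂) − S·N(−d₁) = 22.281479 − 20.668787 = 1.612691
φ(d₁) = (1/√(2π))·e^{−d₁²/2} = 0.258299
Θ = −S·φ(d₁)·σ/(2√T) + r·K·e^{−rT}·N(−d₂) = −2.302658 + 0.113636 = -2.189023

price = 1.612691
Θ = -2.189023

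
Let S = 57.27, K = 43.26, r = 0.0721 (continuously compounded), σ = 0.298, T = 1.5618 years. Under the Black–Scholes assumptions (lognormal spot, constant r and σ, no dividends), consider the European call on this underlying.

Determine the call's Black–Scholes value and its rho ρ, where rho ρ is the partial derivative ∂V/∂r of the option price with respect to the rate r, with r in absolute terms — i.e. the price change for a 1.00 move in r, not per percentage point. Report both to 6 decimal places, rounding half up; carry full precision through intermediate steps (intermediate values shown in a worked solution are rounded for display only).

price = 19.913973
ρ = 48.759752

σ√T = 0.298·√1.5618 = 0.372417
d₁ = (ln(S/K) + (r+σ²/2)T) / (σ√T) = (ln(57.27/43.26) + (0.0721+0.298²/2)·1.5618) / 0.372417 = (0.280549 + 0.181953) / 0.372417 = 1.241893
d₂ = d₁ − σ√T = 1.241893 − 0.372417 = 0.869476
e^{−rT} = e^{−0.0721·1.5618} = 0.893503
N(d₁) = 0.892862,  N(d₂) = 0.807707
Call price V = S·N(d₁) − K·e^{−rT}·N(d₂) = 51.134200 − 31.220228 = 19.913973
ρ = K·T·e^{−rT}·N(d₂) = 48.759752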